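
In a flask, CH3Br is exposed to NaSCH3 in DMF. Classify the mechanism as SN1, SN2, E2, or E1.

SN2

Conditions: a methyl substrate with a strong nucleophile in the polar aprotic solvent DMF.
These conditions are the textbook signature of the SN2 pathway.
An unhindered substrate with a strong nucleophile in a polar aprotic solvent favours one-step backside displacement.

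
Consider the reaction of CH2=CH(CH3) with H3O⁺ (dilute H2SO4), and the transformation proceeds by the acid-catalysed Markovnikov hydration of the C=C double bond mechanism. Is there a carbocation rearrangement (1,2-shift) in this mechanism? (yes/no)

The first-formed carbocation is secondary.
No single 1,2-shift to an adjacent carbon would produce a more-substituted cation than the one already present, so no rearrangement occurs.

no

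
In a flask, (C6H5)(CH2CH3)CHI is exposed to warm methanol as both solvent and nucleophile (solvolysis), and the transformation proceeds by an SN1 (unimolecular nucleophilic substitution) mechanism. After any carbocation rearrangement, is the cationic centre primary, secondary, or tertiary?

secondary

Step 1: Ionisation: the C–I σ-bond cleaves heterolytically; both bonding electrons depart with I⁻, leaving a secondary carbocation at the α-carbon.
No single 1,2-shift to an adjacent carbon would give a more-substituted cation, so no rearrangement occurs.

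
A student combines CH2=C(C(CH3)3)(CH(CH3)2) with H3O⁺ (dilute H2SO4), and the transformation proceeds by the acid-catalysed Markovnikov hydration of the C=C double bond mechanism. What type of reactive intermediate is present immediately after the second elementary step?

oxonium ion

Step 1: The π electrons of the C=C bond attack a proton of H3O⁺; Markovnikov addition places the new C–H on the less-substituted alkene carbon, so the positive charge ends up on the more-substituted carbon — a tertiary carbocation. H2O is released.
Step 2: A lone pair on the oxygen of H2O attacks the carbocation, forming a C–O bond and an oxonium ion (a protonated alcohol).
After step 2 the species present is an oxonium ion.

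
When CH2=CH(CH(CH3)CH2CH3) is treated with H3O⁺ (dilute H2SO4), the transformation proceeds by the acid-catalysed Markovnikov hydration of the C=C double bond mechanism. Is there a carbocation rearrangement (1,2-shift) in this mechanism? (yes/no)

yes

The first-formed carbocation is secondary.
The adjacent sec-butyl carbon already bears 2 other carbon substituents and has a hydrogen to migrate; after a 1,2-hydride shift from that carbon the positive charge sits on a tertiary centre.
Tertiary is more stable than secondary, so the shift occurs.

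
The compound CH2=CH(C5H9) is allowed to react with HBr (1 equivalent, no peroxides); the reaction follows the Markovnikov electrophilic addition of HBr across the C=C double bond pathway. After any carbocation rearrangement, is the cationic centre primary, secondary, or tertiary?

Step 1: Electrophilic addition begins with the π(C=C) electrons forming a bond to the proton of HBr. Following Markovnikov's rule, the resulting cation is secondary. The H–Br bond breaks heterolytically, releasing Br⁻.
Step 2: A 1,2-hydride shift from the adjacent cyclopentyl carbon moves the positive charge from the secondary centre to an adjacent carbon, generating a more stable tertiary carbocation.
The cation rearranges from secondary to tertiary via a 1,2-hydride shift from the adjacent cyclopentyl carbon; the tertiary cation is what reacts next.

tertiary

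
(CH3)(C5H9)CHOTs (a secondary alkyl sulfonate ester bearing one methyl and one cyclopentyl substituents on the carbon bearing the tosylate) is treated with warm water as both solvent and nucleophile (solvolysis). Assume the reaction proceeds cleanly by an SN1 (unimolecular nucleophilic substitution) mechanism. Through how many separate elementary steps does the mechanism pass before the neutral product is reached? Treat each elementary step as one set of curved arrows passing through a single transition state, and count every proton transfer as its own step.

4

Step 1: Ionisation: the C–O σ-bond cleaves heterolytically; both bonding electrons depart with TsO⁻, leaving a secondary carbocation at the α-carbon.
Step 2: Carbocation rearrangement: a 1,2-hydride shift from the adjacent cyclopentyl carbon converts the initially-formed secondary cation into the more stable tertiary cation.
Step 3: A lone pair on the oxygen of H2O attacks the carbocation, forming a new C–O σ-bond and an oxonium ion.
Step 4: A second solvent molecule removes the proton on oxygen, giving the neutral alcohol product.
Total: 4 elementary steps.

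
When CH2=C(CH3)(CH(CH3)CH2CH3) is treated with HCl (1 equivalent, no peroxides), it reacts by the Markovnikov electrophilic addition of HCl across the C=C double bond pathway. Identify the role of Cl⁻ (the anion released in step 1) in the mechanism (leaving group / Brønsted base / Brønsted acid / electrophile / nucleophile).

Step 2: Nucleophilic attack by Cl⁻ on the carbocation completes the addition, giving R–Cl.
Cl⁻ (the anion released in step 1) donates an electron pair to form a new σ-bond to carbon — it is the nucleophile.

nucleophile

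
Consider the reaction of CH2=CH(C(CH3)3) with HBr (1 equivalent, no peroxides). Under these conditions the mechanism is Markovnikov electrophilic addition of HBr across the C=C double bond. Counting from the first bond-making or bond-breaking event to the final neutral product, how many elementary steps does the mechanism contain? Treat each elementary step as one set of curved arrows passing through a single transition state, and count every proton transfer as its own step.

Step 1: Electrophilic addition begins with the π(C=C) electrons forming a bond to the proton of HBr. Following Markovnikov's rule, the resulting cation is secondary. The H–Br bond breaks heterolytically, releasing Br⁻.
Step 2: Carbocation rearrangement: a 1,2-methyl shift from the adjacent tert-butyl carbon converts the initially-formed secondary cation into the more stable tertiary cation.
Step 3: The Br⁻ anion donates a lone pair to the carbocation, forming the new C–Br σ-bond and giving the neutral alkyl halide.
Total: 3 elementary steps.

3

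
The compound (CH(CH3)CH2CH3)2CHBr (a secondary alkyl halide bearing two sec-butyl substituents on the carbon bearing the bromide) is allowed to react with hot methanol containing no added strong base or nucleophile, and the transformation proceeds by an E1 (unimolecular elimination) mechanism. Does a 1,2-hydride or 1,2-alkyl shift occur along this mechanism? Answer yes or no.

yes

The first-formed carbocation is secondary.
The adjacent sec-butyl carbon already bears 2 other carbon substituents and has a hydrogen to migrate; after a 1,2-hydride shift from that carbon the positive charge sits on a tertiary centre.
Tertiary is more stable than secondary, so the shift occurs.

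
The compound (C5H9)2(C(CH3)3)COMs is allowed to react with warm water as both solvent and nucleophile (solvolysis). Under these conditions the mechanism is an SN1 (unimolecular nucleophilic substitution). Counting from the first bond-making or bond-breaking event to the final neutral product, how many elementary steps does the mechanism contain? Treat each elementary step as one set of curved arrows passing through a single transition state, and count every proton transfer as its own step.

3

Step 1: The C–O bond breaks with both electrons going to the mesylate; MsO⁻ leaves and a tertiary carbocation remains.
(No 1,2-shift: no single shift to an adjacent carbon would give a more stable cation.)
Step 2: Nucleophilic capture: the oxygen of H2O bonds to the cationic carbon, producing an oxonium-ion intermediate.
Step 3: Deprotonation of the oxonium oxygen by solvent water yields the neutral alcohol.
Total: 3 elementary steps.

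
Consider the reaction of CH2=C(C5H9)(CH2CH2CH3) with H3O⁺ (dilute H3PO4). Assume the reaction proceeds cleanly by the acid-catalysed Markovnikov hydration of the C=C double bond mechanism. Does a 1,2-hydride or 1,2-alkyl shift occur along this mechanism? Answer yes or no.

no

The first-formed carbocation is tertiary.
No single 1,2-shift to an adjacent carbon would produce a more-substituted cation than the one already present, so no rearrangement occurs.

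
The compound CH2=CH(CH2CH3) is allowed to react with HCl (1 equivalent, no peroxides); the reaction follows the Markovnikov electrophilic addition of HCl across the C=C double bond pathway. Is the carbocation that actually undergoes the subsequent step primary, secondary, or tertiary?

secondary

Step 1: The π electrons of the C=C bond attack a proton of HCl; Markovnikov addition places the new C–H on the less-substituted alkene carbon, so the positive charge ends up on the more-substituted carbon — a secondary carbocation. The H–Cl bond breaks heterolytically, releasing Cl⁻.
No single 1,2-shift to an adjacent carbon would give a more-substituted cation, so no rearrangement occurs.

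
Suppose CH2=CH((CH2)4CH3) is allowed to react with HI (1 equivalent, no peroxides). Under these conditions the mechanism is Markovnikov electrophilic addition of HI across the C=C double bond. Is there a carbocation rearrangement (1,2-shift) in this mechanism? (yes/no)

no

The first-formed carbocation is secondary.
No single 1,2-shift to an adjacent carbon would produce a more-substituted cation than the one already present, so no rearrangement occurs.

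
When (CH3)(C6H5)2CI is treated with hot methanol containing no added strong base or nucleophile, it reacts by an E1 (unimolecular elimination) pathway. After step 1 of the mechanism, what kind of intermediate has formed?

Step 1: The C–I bond breaks with both electrons going to the iodide; I⁻ leaves and a tertiary carbocation remains.
After step 1 the species present is a tertiary carbocation.

tertiary carbocation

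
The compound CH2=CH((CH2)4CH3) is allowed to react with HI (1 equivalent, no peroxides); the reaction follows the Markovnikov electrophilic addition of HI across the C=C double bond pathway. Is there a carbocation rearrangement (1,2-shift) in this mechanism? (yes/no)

no

The first-formed carbocation is secondary.
No single 1,2-shift to an adjacent carbon would produce a more-substituted cation than the one already present, so no rearrangement occurs.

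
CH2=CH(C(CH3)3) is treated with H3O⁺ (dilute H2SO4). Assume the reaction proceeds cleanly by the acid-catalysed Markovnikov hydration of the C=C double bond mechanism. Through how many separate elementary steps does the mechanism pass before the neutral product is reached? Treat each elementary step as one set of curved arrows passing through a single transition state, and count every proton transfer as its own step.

4

Step 1: Electrophilic addition begins with the π(C=C) electrons forming a bond to the proton of H3O⁺. Following Markovnikov's rule, the resulting cation is secondary. H2O is released.
Step 2: A methyl group with its bonding pair migrates from the adjacent tert-butyl carbon to the cationic centre — a 1,2-methyl shift — upgrading the secondary cation to a tertiary one.
Step 3: Water acts as the nucleophile: an oxygen lone pair bonds to the cationic carbon, giving an oxonium-ion intermediate.
Step 4: Deprotonation of the oxonium ion by a water molecule delivers the neutral alcohol and regenerates the acid catalyst.
Total: 4 elementary steps.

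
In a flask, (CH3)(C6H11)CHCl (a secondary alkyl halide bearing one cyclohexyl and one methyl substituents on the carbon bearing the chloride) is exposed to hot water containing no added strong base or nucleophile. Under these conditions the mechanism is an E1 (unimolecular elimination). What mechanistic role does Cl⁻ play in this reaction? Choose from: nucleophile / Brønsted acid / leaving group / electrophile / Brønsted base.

leaving group

Step 1: The C–Cl bond breaks with both electrons going to the chloride; Cl⁻ leaves and a secondary carbocation remains.
Cl⁻ departs with both electrons of the breaking σ-bond — that is the definition of a leaving group.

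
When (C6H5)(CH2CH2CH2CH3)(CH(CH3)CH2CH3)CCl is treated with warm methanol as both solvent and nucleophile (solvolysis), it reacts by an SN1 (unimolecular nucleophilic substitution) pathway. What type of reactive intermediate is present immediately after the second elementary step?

Step 1: Rate-determining heterolysis of the C–Cl bond gives Cl⁻ and a tertiary carbocation.
Step 2: CH3OH donates an oxygen lone pair into the empty p orbital of the cation, giving a protonated ether (an oxonium ion).
After step 2 the species present is an oxonium ion.

oxonium ion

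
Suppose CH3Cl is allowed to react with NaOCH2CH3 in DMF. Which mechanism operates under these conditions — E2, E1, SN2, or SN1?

Conditions: a methyl substrate with a strong nucleophile in the polar aprotic solvent DMF.
These conditions are the textbook signature of the SN2 pathway.
An unhindered substrate with a strong nucleophile in a polar aprotic solvent favours one-step backside displacement.

SN2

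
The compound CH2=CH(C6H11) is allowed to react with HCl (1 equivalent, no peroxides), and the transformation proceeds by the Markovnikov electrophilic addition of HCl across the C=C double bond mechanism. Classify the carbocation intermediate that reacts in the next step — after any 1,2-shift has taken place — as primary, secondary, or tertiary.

Step 1: The π electrons of the C=C bond attack a proton of HCl; Markovnikov addition places the new C–H on the less-substituted alkene carbon, so the positive charge ends up on the more-substituted carbon — a secondary carbocation. The H–Cl bond breaks heterolytically, releasing Cl⁻.
Step 2: A 1,2-hydride shift from the adjacent cyclohexyl carbon moves the positive charge from the secondary centre to an adjacent carbon, generating a more stable tertiary carbocation.
The cation rearranges from secondary to tertiary via a 1,2-hydride shift from the adjacent cyclohexyl carbon; the tertiary cation is what reacts next.

tertiary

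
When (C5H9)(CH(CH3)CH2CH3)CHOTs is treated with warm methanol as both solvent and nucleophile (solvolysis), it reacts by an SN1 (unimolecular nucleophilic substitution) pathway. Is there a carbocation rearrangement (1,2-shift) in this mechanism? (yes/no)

yes

The first-formed carbocation is secondary.
The adjacent cyclopentyl carbon already bears 2 other carbon substituents and has a hydrogen to migrate; after a 1,2-hydride shift from that carbon the positive charge sits on a tertiary centre.
Tertiary is more stable than secondary, so the shift occurs.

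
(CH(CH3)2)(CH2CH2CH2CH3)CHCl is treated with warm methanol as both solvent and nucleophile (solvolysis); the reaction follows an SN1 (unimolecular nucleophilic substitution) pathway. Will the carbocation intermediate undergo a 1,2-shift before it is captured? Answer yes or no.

yes

The first-formed carbocation is secondary.
The adjacent isopropyl carbon already bears 2 other carbon substituents and has a hydrogen to migrate; after a 1,2-hydride shift from that carbon the positive charge sits on a tertiary centre.
Tertiary is more stable than secondary, so the shift occurs.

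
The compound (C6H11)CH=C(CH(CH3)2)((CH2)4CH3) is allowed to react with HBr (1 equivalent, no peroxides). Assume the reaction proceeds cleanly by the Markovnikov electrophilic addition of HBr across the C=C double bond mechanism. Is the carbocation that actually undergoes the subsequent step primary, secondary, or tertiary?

tertiary

Step 1: Protonation of the alkene by HBr: the π bond acts as the nucleophile and picks up H⁺, giving the more stable (Markovnikov) tertiary carbocation. The H–Br bond breaks heterolytically, releasing Br⁻.
No single 1,2-shift to an adjacent carbon would give a more-substituted cation, so no rearrangement occurs.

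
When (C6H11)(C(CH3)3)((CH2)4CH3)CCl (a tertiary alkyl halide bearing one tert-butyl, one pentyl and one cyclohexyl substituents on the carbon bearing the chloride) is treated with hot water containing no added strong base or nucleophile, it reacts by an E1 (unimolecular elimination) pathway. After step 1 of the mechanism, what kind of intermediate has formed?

tertiary carbocation

Step 1: Ionisation: the C–Cl σ-bond cleaves heterolytically; both bonding electrons depart with Cl⁻, leaving a tertiary carbocation at the α-carbon.
After step 1 the species present is a tertiary carbocation.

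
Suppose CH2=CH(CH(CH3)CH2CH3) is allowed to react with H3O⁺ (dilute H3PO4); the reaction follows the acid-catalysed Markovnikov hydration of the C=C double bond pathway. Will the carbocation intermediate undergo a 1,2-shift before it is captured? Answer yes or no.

yes

The first-formed carbocation is secondary.
The adjacent sec-butyl carbon already bears 2 other carbon substituents and has a hydrogen to migrate; after a 1,2-hydride shift from that carbon the positive charge sits on a tertiary centre.
Tertiary is more stable than secondary, so the shift occurs.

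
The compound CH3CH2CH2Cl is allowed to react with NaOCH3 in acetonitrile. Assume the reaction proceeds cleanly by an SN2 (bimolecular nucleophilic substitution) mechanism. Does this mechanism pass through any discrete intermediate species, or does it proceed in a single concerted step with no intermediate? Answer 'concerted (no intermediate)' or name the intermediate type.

The methoxide nucleophile donates a lone pair from O to the α-carbon in a backside attack; simultaneously the C–Cl σ-bond breaks and both of its electrons leave with Cl⁻. One concerted step with inversion of configuration.
All bond changes occur in one transition state; no discrete intermediate is formed.

concerted (no intermediate)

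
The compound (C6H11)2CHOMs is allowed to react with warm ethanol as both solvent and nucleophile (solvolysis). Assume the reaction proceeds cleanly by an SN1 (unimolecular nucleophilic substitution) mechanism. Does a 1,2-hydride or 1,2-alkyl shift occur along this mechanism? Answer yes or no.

yes

The first-formed carbocation is secondary.
The adjacent cyclohexyl carbon already bears 2 other carbon substituents and has a hydrogen to migrate; after a 1,2-hydride shift from that carbon the positive charge sits on a tertiary centre.
Tertiary is more stable than secondary, so the shift occurs.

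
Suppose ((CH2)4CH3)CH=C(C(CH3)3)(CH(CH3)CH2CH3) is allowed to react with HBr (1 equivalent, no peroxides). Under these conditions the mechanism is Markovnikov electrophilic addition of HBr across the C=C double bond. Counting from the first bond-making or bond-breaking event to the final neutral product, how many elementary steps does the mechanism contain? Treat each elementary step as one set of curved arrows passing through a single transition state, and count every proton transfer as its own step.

2

Step 1: Protonation of the alkene by HBr: the π bond acts as the nucleophile and picks up H⁺, giving the more stable (Markovnikov) tertiary carbocation. The H–Br bond breaks heterolytically, releasing Br⁻.
(No 1,2-shift: no single shift to an adjacent carbon would give a more stable cation.)
Step 2: Nucleophilic attack by Br⁻ on the carbocation completes the addition, giving R–Br.
Total: 2 elementary steps.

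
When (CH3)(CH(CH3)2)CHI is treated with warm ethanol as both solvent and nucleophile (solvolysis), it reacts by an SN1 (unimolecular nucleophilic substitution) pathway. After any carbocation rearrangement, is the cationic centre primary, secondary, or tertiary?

Step 1: Rate-determining heterolysis of the C–I bond gives I⁻ and a secondary carbocation.
Step 2: A hydride (H with its bonding pair) migrates from the adjacent isopropyl carbon to the cationic centre — a 1,2-hydride shift — upgrading the secondary cation to a tertiary one.
The cation rearranges from secondary to tertiary via a 1,2-hydride shift from the adjacent isopropyl carbon; the tertiary cation is what reacts next.

tertiary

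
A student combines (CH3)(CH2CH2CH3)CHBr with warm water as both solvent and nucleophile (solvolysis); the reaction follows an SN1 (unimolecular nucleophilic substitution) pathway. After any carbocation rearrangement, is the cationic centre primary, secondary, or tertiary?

secondary

Step 1: The C–Br bond breaks with both electrons going to the bromide; Br⁻ leaves and a secondary carbocation remains.
No single 1,2-shift to an adjacent carbon would give a more-substituted cation, so no rearrangement occurs.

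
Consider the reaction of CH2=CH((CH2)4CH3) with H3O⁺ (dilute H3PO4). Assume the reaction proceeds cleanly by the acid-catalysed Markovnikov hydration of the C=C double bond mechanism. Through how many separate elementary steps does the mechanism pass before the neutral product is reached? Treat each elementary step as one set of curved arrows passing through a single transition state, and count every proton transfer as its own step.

Step 1: Protonation of the alkene by H3O⁺: the π bond acts as the nucleophile and picks up H⁺, giving the more stable (Markovnikov) secondary carbocation. H2O is released.
(No 1,2-shift: no single shift to an adjacent carbon would give a more stable cation.)
Step 2: A lone pair on the oxygen of H2O attacks the carbocation, forming a C–O bond and an oxonium ion (a protonated alcohol).
Step 3: Proton transfer from the O–H of the oxonium ion to H2O completes the catalytic cycle and yields the alcohol.
Total: 3 elementary steps.

3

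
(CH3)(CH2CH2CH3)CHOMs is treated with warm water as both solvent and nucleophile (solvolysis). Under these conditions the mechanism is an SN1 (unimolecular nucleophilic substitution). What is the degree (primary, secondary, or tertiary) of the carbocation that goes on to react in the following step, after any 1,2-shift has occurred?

secondary

Step 1: The C–O bond breaks with both electrons going to the mesylate; MsO⁻ leaves and a secondary carbocation remains.
No single 1,2-shift to an adjacent carbon would give a more-substituted cation, so no rearrangement occurs.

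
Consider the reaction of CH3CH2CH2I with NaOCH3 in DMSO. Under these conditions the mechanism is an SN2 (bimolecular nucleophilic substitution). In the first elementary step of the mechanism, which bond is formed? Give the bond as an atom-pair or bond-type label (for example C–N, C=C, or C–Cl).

C–O

Step 1: The methoxide nucleophile donates a lone pair from O to the α-carbon in a backside attack; simultaneously the C–I σ-bond breaks and both of its electrons leave with I⁻. One concerted step with inversion of configuration.
The bond formed in this step is the C–O bond.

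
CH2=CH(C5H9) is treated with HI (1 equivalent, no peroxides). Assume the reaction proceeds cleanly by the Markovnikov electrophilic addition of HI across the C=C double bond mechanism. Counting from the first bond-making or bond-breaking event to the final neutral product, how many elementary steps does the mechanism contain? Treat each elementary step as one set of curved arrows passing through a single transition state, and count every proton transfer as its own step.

3

Step 1: Electrophilic addition begins with the π(C=C) electrons forming a bond to the proton of HI. Following Markovnikov's rule, the resulting cation is secondary. The H–I bond breaks heterolytically, releasing I⁻.
Step 2: A hydride (H with its bonding pair) migrates from the adjacent cyclopentyl carbon to the cationic centre — a 1,2-hydride shift — upgrading the secondary cation to a tertiary one.
Step 3: I⁻ captures the cation: a lone pair on I⁻ fills the empty p orbital, producing the alkyl halide product.
Total: 3 elementary steps.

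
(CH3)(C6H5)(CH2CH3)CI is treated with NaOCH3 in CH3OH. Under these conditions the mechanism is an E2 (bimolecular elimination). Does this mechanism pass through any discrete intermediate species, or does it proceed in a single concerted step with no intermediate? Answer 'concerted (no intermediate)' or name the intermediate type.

The strong base CH3O⁻ removes a β-hydrogen; in the same concerted event the electrons of the breaking C–H bond form the new π(C=C) bond and the C–I σ-bond breaks, expelling I⁻. Anti-periplanar geometry; one transition state.
All bond changes occur in one transition state; no discrete intermediate is formed.

concerted (no intermediate)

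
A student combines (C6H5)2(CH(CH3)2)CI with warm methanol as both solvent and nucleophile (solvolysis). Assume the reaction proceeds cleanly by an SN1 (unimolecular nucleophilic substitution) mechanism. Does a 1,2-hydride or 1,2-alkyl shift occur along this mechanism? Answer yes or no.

no

The first-formed carbocation is tertiary.
No single 1,2-shift to an adjacent carbon would produce a more-substituted cation than the one already present, so no rearrangement occurs.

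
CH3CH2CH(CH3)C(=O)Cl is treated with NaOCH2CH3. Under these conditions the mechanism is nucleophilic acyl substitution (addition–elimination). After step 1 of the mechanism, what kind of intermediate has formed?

tetrahedral intermediate

Step 1: A lone pair on the O of CH3CH2O⁻ attacks the electrophilic acyl carbon; the π(C=O) electrons move onto oxygen, giving a tetrahedral intermediate.
After step 1 the species present is a tetrahedral intermediate.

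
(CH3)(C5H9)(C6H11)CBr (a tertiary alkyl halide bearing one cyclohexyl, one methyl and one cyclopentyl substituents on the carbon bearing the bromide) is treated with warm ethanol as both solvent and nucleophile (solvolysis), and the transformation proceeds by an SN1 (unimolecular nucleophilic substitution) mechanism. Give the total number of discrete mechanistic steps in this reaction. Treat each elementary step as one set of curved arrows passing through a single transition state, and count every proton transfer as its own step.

Step 1: Unassisted departure of Br⁻ (taking the C–Br bonding pair) generates a tertiary carbocation.
(No 1,2-shift: no single shift to an adjacent carbon would give a more stable cation.)
Step 2: Nucleophilic capture: the oxygen of CH3CH2OH bonds to the cationic carbon, producing an oxonium-ion intermediate.
Step 3: Deprotonation of the oxonium oxygen by solvent ethanol yields the neutral ether.
Total: 3 elementary steps.

3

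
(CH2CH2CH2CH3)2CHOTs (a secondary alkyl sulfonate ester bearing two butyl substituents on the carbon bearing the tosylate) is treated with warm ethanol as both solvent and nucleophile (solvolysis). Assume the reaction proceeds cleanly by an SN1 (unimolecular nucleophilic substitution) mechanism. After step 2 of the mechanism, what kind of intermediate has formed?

oxonium ion

Step 1: Rate-determining heterolysis of the C–O bond gives TsO⁻ and a secondary carbocation.
Step 2: Nucleophilic capture: the oxygen of CH3CH2OH bonds to the cationic carbon, producing an oxonium-ion intermediate.
After step 2 the species present is an oxonium ion.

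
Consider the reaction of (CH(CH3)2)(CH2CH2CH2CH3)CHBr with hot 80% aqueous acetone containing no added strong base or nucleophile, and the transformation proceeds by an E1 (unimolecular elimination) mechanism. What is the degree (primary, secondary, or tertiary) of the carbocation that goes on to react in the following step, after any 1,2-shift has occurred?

tertiary

Step 1: Ionisation: the C–Br σ-bond cleaves heterolytically; both bonding electrons depart with Br⁻, leaving a secondary carbocation at the α-carbon.
Step 2: A 1,2-hydride shift from the adjacent isopropyl carbon moves the positive charge from the secondary centre to an adjacent carbon, generating a more stable tertiary carbocation.
The cation rearranges from secondary to tertiary via a 1,2-hydride shift from the adjacent isopropyl carbon; the tertiary cation is what reacts next.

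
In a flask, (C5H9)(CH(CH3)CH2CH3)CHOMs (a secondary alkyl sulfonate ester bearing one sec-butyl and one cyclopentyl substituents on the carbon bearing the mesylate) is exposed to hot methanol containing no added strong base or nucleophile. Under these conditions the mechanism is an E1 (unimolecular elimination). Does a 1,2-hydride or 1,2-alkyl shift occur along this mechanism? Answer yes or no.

yes

The first-formed carbocation is secondary.
The adjacent sec-butyl carbon already bears 2 other carbon substituents and has a hydrogen to migrate; after a 1,2-hydride shift from that carbon the positive charge sits on a tertiary centre.
Tertiary is more stable than secondary, so the shift occurs.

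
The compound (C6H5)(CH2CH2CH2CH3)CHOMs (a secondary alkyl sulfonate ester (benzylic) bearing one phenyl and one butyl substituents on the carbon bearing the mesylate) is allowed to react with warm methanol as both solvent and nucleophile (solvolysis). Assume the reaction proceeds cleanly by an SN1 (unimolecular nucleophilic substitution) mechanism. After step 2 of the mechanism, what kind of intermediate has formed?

Step 1: The C–O bond breaks with both electrons going to the mesylate; MsO⁻ leaves and a secondary carbocation remains.
Step 2: A lone pair on the oxygen of CH3OH attacks the carbocation, forming a new C–O σ-bond and an oxonium ion.
After step 2 the species present is an oxonium ion.

oxonium ion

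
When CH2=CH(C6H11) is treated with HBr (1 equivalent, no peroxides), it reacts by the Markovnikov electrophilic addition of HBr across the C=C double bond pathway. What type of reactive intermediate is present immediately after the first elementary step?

secondary carbocation

Step 1: Protonation of the alkene by HBr: the π bond acts as the nucleophile and picks up H⁺, giving the more stable (Markovnikov) secondary carbocation. The H–Br bond breaks heterolytically, releasing Br⁻.
After step 1 the species present is a secondary carbocation.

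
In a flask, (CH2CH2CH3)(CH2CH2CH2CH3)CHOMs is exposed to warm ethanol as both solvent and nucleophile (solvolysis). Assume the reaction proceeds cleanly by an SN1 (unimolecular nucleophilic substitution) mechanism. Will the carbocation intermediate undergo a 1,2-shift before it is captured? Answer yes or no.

The first-formed carbocation is secondary.
No single 1,2-shift to an adjacent carbon would produce a more-substituted cation than the one already present, so no rearrangement occurs.

no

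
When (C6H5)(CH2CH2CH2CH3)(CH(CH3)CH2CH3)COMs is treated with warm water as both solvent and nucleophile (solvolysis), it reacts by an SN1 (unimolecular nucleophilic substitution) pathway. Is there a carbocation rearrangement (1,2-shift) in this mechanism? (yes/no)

The first-formed carbocation is tertiary.
No single 1,2-shift to an adjacent carbon would produce a more-substituted cation than the one already present, so no rearrangement occurs.

no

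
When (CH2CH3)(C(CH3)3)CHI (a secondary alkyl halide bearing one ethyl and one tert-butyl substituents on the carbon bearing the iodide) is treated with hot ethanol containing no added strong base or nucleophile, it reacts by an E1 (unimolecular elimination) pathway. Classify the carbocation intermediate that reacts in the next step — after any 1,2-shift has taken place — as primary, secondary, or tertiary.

Step 1: The C–I bond breaks with both electrons going to the iodide; I⁻ leaves and a secondary carbocation remains.
Step 2: Carbocation rearrangement: a 1,2-methyl shift from the adjacent tert-butyl carbon converts the initially-formed secondary cation into the more stable tertiary cation.
The cation rearranges from secondary to tertiary via a 1,2-methyl shift from the adjacent tert-butyl carbon; the tertiary cation is what reacts next.

tertiary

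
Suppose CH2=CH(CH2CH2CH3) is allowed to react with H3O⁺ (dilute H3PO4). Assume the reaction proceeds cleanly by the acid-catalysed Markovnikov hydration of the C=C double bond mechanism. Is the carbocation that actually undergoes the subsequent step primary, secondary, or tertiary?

Step 1: The π electrons of the C=C bond attack a proton of H3O⁺; Markovnikov addition places the new C–H on the less-substituted alkene carbon, so the positive charge ends up on the more-substituted carbon — a secondary carbocation. H2O is released.
No single 1,2-shift to an adjacent carbon would give a more-substituted cation, so no rearrangement occurs.

secondary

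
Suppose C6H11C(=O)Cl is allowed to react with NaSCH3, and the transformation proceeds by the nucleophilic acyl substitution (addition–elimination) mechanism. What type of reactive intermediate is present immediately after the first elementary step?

Step 1: A lone pair on the S of CH3S⁻ attacks the electrophilic acyl carbon; the π(C=O) electrons move onto oxygen, giving a tetrahedral intermediate.
After step 1 the species present is a tetrahedral intermediate.

tetrahedral intermediate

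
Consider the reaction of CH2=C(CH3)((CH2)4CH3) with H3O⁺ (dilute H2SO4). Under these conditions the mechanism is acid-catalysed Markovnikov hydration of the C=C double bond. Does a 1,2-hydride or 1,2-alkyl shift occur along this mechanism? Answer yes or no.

no

The first-formed carbocation is tertiary.
No single 1,2-shift to an adjacent carbon would produce a more-substituted cation than the one already present, so no rearrangement occurs.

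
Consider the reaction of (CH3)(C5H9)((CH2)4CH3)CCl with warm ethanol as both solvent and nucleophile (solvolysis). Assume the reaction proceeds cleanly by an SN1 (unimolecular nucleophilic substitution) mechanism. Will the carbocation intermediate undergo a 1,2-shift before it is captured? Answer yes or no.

The first-formed carbocation is tertiary.
No single 1,2-shift to an adjacent carbon would produce a more-substituted cation than the one already present, so no rearrangement occurs.

no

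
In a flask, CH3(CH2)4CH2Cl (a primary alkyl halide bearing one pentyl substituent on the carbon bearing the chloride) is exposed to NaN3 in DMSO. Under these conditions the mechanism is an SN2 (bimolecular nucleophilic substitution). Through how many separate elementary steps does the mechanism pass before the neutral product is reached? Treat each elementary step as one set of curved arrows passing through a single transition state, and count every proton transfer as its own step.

Step 1: Backside attack by N3⁻ on the carbon bearing the chloride: the new C–N bond forms as the C–Cl bond breaks, with Walden inversion at carbon.
Total: 1 elementary step.

1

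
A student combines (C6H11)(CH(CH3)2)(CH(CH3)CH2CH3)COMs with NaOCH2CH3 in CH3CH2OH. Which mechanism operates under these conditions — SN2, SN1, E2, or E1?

Conditions: a strong base with a tertiary substrate bearing a β-hydrogen.
These conditions are the textbook signature of the E2 pathway.
A strong (often hindered) base removes a β-H in concert with loss of the leaving group — bimolecular elimination.

E2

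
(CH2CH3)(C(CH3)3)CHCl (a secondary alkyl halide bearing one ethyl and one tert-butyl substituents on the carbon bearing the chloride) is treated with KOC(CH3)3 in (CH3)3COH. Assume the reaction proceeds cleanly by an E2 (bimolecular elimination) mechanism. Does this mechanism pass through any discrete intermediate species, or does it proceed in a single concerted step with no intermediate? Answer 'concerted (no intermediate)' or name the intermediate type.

concerted (no intermediate)

In one step, (CH3)3CO⁻ pulls off a β-proton, the C–Cl bond cleaves, and a C=C double bond forms between the α- and β-carbons (E2, anti elimination).
All bond changes occur in one transition state; no discrete intermediate is formed.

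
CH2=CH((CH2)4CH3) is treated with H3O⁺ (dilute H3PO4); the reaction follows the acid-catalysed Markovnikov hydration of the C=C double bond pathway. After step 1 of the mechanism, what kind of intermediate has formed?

Step 1: Protonation of the alkene by H3O⁺: the π bond acts as the nucleophile and picks up H⁺, giving the more stable (Markovnikov) secondary carbocation. H2O is released.
After step 1 the species present is a secondary carbocation.

secondary carbocation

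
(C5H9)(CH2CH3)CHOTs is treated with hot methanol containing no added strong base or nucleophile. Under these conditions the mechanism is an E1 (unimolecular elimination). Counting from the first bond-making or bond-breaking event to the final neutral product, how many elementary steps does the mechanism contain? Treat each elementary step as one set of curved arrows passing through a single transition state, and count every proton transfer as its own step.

Step 1: The C–O bond breaks with both electrons going to the tosylate; TsO⁻ leaves and a secondary carbocation remains.
Step 2: A 1,2-hydride shift from the adjacent cyclopentyl carbon moves the positive charge from the secondary centre to an adjacent carbon, generating a more stable tertiary carbocation.
Step 3: Loss of a β-proton to a methanol molecule of the solvent: the C–H bonding pair collapses toward the cationic carbon to form the C=C π bond, yielding the alkene.
Total: 3 elementary steps.

3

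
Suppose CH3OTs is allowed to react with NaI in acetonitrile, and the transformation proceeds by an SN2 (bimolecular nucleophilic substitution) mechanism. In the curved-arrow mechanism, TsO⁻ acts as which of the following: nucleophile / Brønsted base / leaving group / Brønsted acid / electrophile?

leaving group

Step 1: Backside attack by I⁻ on the carbon bearing the tosylate: the new C–I bond forms as the C–O bond breaks, with Walden inversion at carbon.
TsO⁻ departs with both electrons of the breaking σ-bond — that is the definition of a leaving group.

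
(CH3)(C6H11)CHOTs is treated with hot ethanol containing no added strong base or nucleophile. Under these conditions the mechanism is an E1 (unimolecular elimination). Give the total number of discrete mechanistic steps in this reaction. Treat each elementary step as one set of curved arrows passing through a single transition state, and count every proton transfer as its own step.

Step 1: Rate-determining heterolysis of the C–O bond gives TsO⁻ and a secondary carbocation.
Step 2: A 1,2-hydride shift from the adjacent cyclohexyl carbon moves the positive charge from the secondary centre to an adjacent carbon, generating a more stable tertiary carbocation.
Step 3: A weak base (an ethanol molecule from the solvent) removes a proton from a carbon adjacent to the cationic centre; the electrons of that C–H bond become the new π(C=C) bond, giving the alkene.
Total: 3 elementary steps.

3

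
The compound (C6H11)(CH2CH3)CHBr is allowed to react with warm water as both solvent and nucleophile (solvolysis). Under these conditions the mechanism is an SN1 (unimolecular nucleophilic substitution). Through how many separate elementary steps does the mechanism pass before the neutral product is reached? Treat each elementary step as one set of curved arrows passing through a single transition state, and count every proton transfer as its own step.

4

Step 1: Ionisation: the C–Br σ-bond cleaves heterolytically; both bonding electrons depart with Br⁻, leaving a secondary carbocation at the α-carbon.
Step 2: A 1,2-hydride shift from the adjacent cyclohexyl carbon moves the positive charge from the secondary centre to an adjacent carbon, generating a more stable tertiary carbocation.
Step 3: Nucleophilic capture: the oxygen of H2O bonds to the cationic carbon, producing an oxonium-ion intermediate.
Step 4: A second solvent molecule removes the proton on oxygen, giving the neutral alcohol product.
Total: 4 elementary steps.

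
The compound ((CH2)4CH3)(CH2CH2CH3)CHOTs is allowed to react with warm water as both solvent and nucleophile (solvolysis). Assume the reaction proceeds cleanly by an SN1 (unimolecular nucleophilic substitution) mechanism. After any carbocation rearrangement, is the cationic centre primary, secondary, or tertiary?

Step 1: Ionisation: the C–O σ-bond cleaves heterolytically; both bonding electrons depart with TsO⁻, leaving a secondary carbocation at the α-carbon.
No single 1,2-shift to an adjacent carbon would give a more-substituted cation, so no rearrangement occurs.

secondary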